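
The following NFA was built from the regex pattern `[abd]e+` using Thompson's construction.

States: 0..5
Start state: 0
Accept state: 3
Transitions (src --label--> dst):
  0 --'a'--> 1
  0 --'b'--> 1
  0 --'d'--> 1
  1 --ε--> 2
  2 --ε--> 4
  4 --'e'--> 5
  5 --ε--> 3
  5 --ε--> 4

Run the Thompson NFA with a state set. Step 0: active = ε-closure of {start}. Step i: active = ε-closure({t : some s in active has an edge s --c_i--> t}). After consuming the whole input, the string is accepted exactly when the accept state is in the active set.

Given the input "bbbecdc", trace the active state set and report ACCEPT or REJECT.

start: ε-closure({0}) = {0}
'b' @ 1: {1,2,4}
'b' @ 2: {}  — no active states
rest 'becdc' ignored (set empty)
final: {}; accept 3 not in set

Answer: REJECT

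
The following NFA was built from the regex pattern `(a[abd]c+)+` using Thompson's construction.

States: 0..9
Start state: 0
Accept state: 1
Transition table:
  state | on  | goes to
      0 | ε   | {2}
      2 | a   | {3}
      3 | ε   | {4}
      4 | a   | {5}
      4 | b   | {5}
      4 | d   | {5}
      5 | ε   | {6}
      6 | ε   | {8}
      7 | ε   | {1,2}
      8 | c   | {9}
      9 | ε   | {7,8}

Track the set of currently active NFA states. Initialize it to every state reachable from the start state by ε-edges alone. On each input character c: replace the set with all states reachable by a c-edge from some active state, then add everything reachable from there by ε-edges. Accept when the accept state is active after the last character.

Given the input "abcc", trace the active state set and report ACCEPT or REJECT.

start: ε-closure({0}) = {0,2}
'a' @ 1: {3,4}
'b' @ 2: {5,6,8}
'c' @ 3: {1,2,7,8,9}  ✓accept
'c' @ 4: {1,2,7,8,9}  ✓accept
end set {1,2,7,8,9} — state 1 in

Answer: ACCEPT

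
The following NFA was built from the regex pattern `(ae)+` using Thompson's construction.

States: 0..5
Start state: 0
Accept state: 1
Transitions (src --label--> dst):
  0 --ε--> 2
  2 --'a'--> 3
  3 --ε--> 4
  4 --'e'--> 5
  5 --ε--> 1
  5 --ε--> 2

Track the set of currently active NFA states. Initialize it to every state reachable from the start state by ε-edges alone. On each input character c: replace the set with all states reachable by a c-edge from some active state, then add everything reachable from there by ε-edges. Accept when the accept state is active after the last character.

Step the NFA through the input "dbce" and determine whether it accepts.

S₀ = ε-closure({0}) = {0,2}
'd' @ 1: {}  — dead — no transitions
rest 'bce' ignored (set empty)
end set {} — state 1 not in

Answer: REJECT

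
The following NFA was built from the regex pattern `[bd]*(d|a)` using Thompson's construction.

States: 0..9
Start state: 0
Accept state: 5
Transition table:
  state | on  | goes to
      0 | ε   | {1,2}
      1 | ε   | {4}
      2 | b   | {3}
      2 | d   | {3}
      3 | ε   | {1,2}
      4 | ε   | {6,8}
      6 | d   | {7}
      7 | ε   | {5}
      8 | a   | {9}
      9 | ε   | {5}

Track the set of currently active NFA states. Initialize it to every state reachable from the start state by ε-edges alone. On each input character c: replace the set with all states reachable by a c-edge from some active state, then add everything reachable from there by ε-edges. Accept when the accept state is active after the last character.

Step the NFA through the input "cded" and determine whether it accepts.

Answer: REJECT

Derivation:
initial (ε-close {0}): {0,1,2,4,6,8}
'c' @ 1: {}  — state set empty
rest 'ded' ignored (set empty)
end set {} — state 5 not in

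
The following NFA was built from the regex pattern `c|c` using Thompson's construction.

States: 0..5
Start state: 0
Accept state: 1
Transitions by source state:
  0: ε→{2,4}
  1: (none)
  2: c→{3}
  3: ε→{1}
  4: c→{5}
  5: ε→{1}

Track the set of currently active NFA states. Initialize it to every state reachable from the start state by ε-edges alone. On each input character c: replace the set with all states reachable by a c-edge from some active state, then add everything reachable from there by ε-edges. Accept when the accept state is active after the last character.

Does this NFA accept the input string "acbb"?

Answer: REJECT

Trace:
S₀ = ε-closure({0}) = {0,2,4}
'a' @ 1: {}  — no active states
rest 'cbb' ignored (set empty)
end set {} — state 1 not in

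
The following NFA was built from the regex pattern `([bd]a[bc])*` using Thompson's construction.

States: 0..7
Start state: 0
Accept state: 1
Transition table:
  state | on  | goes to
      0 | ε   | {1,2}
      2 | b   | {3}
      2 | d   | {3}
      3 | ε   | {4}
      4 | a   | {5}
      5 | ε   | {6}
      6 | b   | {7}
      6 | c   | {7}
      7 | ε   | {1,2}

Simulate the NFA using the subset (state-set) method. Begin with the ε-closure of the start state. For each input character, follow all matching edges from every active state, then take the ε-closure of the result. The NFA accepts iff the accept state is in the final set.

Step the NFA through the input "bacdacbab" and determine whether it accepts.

Answer: ACCEPT

Trace:
start: ε-closure({0}) = {0,1,2}
'b' @ 1: {3,4}
'a' @ 2: {5,6}
'c' @ 3: {1,2,7}  (accept∈set)
'd' @ 4: {3,4}
'a' @ 5: {5,6}
'c' @ 6: {1,2,7}  (accept∈set)
'b' @ 7: {3,4}
'a' @ 8: {5,6}
'b' @ 9: {1,2,7}  (accept∈set)
after full input: {1,2,7}  (accept=1 in)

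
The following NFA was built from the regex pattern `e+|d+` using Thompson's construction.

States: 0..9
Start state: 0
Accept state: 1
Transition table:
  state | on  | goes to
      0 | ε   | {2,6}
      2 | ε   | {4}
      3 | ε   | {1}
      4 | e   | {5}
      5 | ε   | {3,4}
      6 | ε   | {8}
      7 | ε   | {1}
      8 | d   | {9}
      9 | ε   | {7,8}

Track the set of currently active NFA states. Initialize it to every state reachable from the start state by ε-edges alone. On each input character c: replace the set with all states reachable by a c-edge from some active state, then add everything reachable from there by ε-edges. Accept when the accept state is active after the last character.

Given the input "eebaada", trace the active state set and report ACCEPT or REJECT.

Answer: REJECT

Derivation:
S₀ = ε-closure({0}) = {0,2,4,6,8}
'e' @ 1: {1,3,4,5}  (accept∈set)
'e' @ 2: {1,3,4,5}  (accept∈set)
'b' @ 3: {}  — state set empty
rest 'aada' ignored (set empty)
after full input: {}  (accept=1 not in)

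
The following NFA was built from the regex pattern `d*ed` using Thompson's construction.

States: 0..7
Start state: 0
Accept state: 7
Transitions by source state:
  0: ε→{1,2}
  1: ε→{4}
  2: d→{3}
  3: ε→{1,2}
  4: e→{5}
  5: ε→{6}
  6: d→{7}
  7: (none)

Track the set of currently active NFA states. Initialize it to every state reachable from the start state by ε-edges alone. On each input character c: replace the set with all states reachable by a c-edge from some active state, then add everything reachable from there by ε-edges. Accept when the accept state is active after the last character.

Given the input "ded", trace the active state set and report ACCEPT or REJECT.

start: ε-closure({0}) = {0,1,2,4}
'd' @ 1: {1,2,3,4}
'e' @ 2: {5,6}
'd' @ 3: {7}  [accepting]
final: {7}; accept 7 in set

Answer: ACCEPT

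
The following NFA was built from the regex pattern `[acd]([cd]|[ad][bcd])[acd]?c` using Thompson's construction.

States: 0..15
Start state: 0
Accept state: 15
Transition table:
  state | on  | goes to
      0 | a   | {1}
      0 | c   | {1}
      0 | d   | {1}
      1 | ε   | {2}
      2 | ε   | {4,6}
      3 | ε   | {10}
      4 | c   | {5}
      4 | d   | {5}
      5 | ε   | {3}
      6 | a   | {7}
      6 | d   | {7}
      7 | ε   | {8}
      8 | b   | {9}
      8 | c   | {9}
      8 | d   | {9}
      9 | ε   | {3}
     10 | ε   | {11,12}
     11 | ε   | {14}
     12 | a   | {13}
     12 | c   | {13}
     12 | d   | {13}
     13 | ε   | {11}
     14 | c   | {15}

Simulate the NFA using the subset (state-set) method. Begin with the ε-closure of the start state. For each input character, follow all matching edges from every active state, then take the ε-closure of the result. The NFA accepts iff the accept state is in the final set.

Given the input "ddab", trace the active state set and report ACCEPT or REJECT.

start: ε-closure({0}) = {0}
'd' @ 1: {1,2,4,6}
'd' @ 2: {3,5,7,8,10,11,12,14}
'a' @ 3: {11,13,14}
'b' @ 4: {}  — dead — no transitions
after full input: {}  (accept=15 not in)

Answer: REJECT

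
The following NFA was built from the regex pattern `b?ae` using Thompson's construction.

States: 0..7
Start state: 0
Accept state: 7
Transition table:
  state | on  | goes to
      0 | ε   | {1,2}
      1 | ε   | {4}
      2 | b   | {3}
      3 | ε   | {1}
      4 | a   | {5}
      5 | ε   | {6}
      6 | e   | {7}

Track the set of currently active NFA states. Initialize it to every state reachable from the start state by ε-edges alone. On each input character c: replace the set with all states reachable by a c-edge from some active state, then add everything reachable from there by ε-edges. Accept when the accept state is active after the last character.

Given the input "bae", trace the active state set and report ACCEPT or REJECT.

Answer: ACCEPT

Derivation:
start: ε-closure({0}) = {0,1,2,4}
'b' @ 1: {1,3,4}
'a' @ 2: {5,6}
'e' @ 3: {7}  [accepting]
after full input: {7}  (accept=7 in)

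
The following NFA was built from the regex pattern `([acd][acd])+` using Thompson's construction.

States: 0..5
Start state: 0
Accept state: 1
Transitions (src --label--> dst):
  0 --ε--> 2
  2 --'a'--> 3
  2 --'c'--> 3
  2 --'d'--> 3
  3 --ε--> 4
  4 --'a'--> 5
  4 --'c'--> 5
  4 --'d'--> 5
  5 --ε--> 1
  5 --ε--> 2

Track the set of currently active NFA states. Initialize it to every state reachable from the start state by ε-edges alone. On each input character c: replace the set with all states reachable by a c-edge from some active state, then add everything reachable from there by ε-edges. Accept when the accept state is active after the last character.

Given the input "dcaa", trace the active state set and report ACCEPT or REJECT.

Answer: ACCEPT

Derivation:
S₀ = ε-closure({0}) = {0,2}
'd' @ 1: {3,4}
'c' @ 2: {1,2,5}  (accept∈set)
'a' @ 3: {3,4}
'a' @ 4: {1,2,5}  (accept∈set)
end set {1,2,5} — state 1 in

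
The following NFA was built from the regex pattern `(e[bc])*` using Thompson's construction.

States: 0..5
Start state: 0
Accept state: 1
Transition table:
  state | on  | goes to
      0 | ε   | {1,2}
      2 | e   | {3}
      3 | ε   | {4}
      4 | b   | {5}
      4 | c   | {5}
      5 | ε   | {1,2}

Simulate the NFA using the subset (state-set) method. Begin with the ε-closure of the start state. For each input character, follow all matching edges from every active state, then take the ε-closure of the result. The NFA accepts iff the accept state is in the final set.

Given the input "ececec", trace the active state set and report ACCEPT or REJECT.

initial (ε-close {0}): {0,1,2}
'e' @ 1: {3,4}
'c' @ 2: {1,2,5}  (accept∈set)
'e' @ 3: {3,4}
'c' @ 4: {1,2,5}  (accept∈set)
'e' @ 5: {3,4}
'c' @ 6: {1,2,5}  (accept∈set)
end set {1,2,5} — state 1 in

Answer: ACCEPT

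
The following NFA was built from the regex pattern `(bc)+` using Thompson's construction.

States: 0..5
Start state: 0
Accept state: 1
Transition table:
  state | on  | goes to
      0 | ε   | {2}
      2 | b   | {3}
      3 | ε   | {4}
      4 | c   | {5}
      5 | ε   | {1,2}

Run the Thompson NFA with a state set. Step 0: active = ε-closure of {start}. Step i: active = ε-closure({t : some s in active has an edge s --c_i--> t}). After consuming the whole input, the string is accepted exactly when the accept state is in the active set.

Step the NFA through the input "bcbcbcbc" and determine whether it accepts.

Answer: ACCEPT

Steps:
S₀ = ε-closure({0}) = {0,2}
'b' @ 1: {3,4}
'c' @ 2: {1,2,5}  [accepting]
'b' @ 3: {3,4}
'c' @ 4: {1,2,5}  [accepting]
'b' @ 5: {3,4}
'c' @ 6: {1,2,5}  [accepting]
'b' @ 7: {3,4}
'c' @ 8: {1,2,5}  [accepting]
after full input: {1,2,5}  (accept=1 in)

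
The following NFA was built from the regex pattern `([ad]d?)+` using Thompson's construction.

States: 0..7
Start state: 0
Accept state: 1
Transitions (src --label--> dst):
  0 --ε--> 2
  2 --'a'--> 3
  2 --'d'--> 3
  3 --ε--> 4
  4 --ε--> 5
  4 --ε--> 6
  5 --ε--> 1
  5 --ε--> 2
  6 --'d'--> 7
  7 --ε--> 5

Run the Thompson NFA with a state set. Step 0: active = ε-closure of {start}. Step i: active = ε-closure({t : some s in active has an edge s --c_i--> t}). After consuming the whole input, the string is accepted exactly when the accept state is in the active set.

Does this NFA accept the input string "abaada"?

initial (ε-close {0}): {0,2}
'a' @ 1: {1,2,3,4,5,6}  ✓accept
'b' @ 2: {}  — no active states
rest 'aada' ignored (set empty)
after full input: {}  (accept=1 not in)

Answer: REJECT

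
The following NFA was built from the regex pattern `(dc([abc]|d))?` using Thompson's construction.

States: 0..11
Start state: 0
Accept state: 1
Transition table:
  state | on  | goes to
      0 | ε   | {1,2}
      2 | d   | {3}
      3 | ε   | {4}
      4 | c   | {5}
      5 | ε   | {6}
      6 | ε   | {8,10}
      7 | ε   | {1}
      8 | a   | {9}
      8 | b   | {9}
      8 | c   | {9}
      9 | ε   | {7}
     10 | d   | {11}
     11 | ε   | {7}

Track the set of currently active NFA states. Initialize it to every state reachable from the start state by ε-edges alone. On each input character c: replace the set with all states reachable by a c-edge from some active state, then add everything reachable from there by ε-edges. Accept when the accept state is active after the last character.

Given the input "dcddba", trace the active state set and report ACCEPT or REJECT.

Answer: REJECT

Steps:
start: ε-closure({0}) = {0,1,2}
'd' @ 1: {3,4}
'c' @ 2: {5,6,8,10}
'd' @ 3: {1,7,11}  (accept∈set)
'd' @ 4: {}  — no active states
rest 'ba' ignored (set empty)
after full input: {}  (accept=1 not in)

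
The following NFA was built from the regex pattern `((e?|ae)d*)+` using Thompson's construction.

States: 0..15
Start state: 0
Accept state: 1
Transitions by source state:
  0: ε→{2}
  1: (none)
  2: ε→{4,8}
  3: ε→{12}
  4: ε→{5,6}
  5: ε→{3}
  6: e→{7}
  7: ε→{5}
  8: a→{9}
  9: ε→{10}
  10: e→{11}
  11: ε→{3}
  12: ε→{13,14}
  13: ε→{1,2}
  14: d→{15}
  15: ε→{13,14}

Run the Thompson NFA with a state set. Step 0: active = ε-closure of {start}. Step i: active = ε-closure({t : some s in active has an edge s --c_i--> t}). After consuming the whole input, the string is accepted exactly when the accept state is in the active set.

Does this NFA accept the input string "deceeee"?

Answer: REJECT

Steps:
start: ε-closure({0}) = {0,1,2,3,4,5,6,8,12,13,14}
'd' @ 1: {1,2,3,4,5,6,8,12,13,14,15}  (accept∈set)
'e' @ 2: {1,2,3,4,5,6,7,8,12,13,14}  (accept∈set)
'c' @ 3: {}  — dead — no transitions
rest 'eeee' ignored (set empty)
end set {} — state 1 not in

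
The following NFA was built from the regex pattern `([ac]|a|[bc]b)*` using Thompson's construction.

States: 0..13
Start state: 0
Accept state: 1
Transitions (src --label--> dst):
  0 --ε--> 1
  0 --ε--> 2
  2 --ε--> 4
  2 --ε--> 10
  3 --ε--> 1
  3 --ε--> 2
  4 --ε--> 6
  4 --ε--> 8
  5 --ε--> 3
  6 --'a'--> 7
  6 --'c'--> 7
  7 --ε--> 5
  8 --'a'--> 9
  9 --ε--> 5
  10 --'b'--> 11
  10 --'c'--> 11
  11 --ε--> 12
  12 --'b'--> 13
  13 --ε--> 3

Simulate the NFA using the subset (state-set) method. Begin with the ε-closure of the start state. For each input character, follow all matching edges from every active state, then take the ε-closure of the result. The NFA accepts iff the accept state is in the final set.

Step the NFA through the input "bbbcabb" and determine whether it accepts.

Answer: REJECT

Trace:
initial (ε-close {0}): {0,1,2,4,6,8,10}
'b' @ 1: {11,12}
'b' @ 2: {1,2,3,4,6,8,10,13}  ✓accept
'b' @ 3: {11,12}
'c' @ 4: {}  — state set empty
rest 'abb' ignored (set empty)
final: {}; accept 1 not in set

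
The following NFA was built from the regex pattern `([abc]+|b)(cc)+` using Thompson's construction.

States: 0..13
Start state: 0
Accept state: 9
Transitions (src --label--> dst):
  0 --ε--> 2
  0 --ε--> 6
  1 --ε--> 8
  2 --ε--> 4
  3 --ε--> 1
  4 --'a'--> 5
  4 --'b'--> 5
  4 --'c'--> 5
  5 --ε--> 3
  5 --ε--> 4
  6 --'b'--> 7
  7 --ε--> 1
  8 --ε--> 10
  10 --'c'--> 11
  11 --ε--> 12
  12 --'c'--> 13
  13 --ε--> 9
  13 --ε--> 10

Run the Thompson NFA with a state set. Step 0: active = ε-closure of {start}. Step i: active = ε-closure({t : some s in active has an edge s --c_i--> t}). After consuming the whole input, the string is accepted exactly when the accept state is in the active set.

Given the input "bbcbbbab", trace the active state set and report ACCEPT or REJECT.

start: ε-closure({0}) = {0,2,4,6}
'b' @ 1: {1,3,4,5,7,8,10}
'b' @ 2: {1,3,4,5,8,10}
'c' @ 3: {1,3,4,5,8,10,11,12}
'b' @ 4: {1,3,4,5,8,10}
'b' @ 5: {1,3,4,5,8,10}
'b' @ 6: {1,3,4,5,8,10}
'a' @ 7: {1,3,4,5,8,10}
'b' @ 8: {1,3,4,5,8,10}
end set {1,3,4,5,8,10} — state 9 not in

Answer: REJECT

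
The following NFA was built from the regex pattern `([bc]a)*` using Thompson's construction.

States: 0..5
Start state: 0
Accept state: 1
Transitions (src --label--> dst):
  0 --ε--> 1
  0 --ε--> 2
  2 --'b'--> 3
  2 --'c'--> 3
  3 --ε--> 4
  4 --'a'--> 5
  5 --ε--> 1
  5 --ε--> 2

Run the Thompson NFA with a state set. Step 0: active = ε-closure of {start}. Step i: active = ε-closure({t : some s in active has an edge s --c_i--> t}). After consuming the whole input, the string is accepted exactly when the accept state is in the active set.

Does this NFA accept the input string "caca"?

Answer: ACCEPT

Steps:
initial (ε-close {0}): {0,1,2}
'c' @ 1: {3,4}
'a' @ 2: {1,2,5}  [accepting]
'c' @ 3: {3,4}
'a' @ 4: {1,2,5}  [accepting]
final: {1,2,5}; accept 1 in set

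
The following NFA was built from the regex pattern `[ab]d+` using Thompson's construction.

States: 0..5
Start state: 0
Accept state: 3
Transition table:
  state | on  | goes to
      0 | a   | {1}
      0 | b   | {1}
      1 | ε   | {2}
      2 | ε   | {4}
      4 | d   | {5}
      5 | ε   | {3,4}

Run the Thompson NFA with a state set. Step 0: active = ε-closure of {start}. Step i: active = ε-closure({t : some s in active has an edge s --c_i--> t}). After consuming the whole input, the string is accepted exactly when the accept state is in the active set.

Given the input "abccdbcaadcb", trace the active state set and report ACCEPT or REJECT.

Answer: REJECT

Steps:
S₀ = ε-closure({0}) = {0}
'a' @ 1: {1,2,4}
'b' @ 2: {}  — dead — no transitions
rest 'ccdbcaadcb' ignored (set empty)
final: {}; accept 3 not in set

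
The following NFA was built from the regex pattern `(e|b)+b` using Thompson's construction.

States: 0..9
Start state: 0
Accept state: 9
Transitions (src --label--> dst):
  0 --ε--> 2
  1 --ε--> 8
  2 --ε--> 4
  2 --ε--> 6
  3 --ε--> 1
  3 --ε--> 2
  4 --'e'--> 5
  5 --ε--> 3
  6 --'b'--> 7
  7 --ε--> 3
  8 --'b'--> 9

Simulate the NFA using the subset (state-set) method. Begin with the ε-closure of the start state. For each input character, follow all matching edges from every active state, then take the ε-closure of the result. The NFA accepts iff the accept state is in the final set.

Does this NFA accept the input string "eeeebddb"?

Answer: REJECT

Trace:
S₀ = ε-closure({0}) = {0,2,4,6}
'e' @ 1: {1,2,3,4,5,6,8}
'e' @ 2: {1,2,3,4,5,6,8}
'e' @ 3: {1,2,3,4,5,6,8}
'e' @ 4: {1,2,3,4,5,6,8}
'b' @ 5: {1,2,3,4,6,7,8,9}  (accept∈set)
'd' @ 6: {}  — no active states
rest 'db' ignored (set empty)
after full input: {}  (accept=9 not in)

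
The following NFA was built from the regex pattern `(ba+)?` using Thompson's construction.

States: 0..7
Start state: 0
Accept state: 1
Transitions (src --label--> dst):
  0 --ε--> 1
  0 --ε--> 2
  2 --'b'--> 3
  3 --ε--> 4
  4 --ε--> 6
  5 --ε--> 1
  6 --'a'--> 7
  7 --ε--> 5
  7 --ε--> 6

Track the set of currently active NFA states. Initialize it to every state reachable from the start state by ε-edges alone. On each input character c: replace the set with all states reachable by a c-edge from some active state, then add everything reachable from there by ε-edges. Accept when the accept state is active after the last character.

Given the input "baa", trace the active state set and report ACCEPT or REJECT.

Answer: ACCEPT

Derivation:
S₀ = ε-closure({0}) = {0,1,2}
'b' @ 1: {3,4,6}
'a' @ 2: {1,5,6,7}  ✓accept
'a' @ 3: {1,5,6,7}  ✓accept
after full input: {1,5,6,7}  (accept=1 in)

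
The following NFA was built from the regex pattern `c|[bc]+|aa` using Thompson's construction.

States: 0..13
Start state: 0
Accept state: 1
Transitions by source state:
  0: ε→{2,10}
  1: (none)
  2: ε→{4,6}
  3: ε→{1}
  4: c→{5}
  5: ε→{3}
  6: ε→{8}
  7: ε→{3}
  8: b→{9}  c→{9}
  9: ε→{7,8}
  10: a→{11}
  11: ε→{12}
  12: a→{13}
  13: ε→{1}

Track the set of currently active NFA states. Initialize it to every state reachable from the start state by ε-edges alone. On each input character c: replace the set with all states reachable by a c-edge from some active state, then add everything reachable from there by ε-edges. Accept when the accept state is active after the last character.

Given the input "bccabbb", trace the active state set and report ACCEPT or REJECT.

Answer: REJECT

Derivation:
initial (ε-close {0}): {0,2,4,6,8,10}
'b' @ 1: {1,3,7,8,9}  [accepting]
'c' @ 2: {1,3,7,8,9}  [accepting]
'c' @ 3: {1,3,7,8,9}  [accepting]
'a' @ 4: {}  — state set empty
rest 'bbb' ignored (set empty)
end set {} — state 1 not in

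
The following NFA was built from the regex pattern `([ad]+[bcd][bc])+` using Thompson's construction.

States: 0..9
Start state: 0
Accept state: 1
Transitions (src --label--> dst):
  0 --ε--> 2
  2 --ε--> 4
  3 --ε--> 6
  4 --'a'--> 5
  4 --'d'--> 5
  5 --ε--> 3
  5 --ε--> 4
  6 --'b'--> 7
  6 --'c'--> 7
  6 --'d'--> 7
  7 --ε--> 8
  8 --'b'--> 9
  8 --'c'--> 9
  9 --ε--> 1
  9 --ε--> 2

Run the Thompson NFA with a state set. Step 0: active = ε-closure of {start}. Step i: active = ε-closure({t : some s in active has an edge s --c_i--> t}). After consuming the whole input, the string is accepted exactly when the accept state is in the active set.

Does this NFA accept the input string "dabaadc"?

Answer: REJECT

Derivation:
S₀ = ε-closure({0}) = {0,2,4}
'd' @ 1: {3,4,5,6}
'a' @ 2: {3,4,5,6}
'b' @ 3: {7,8}
'a' @ 4: {}  — state set empty
rest 'adc' ignored (set empty)
after full input: {}  (accept=1 not in)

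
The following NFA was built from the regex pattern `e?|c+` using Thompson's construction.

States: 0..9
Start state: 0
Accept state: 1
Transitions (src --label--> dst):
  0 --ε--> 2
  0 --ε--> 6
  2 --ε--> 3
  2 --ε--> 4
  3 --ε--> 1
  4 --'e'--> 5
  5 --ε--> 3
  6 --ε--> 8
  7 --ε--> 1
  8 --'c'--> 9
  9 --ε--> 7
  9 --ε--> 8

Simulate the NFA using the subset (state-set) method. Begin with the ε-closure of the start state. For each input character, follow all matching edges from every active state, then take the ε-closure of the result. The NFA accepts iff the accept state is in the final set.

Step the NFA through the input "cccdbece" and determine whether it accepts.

initial (ε-close {0}): {0,1,2,3,4,6,8}
'c' @ 1: {1,7,8,9}  (accept∈set)
'c' @ 2: {1,7,8,9}  (accept∈set)
'c' @ 3: {1,7,8,9}  (accept∈set)
'd' @ 4: {}  — no active states
rest 'bece' ignored (set empty)
end set {} — state 1 not in

Answer: REJECT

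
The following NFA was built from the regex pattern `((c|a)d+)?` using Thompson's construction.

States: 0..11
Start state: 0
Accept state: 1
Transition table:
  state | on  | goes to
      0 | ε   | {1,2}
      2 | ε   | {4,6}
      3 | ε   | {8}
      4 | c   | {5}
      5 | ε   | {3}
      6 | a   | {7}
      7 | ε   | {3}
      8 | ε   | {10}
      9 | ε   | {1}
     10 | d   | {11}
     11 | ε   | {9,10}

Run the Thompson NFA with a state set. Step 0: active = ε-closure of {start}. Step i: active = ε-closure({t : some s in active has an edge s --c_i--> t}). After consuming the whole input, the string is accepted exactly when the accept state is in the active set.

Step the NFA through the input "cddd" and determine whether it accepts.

start: ε-closure({0}) = {0,1,2,4,6}
'c' @ 1: {3,5,8,10}
'd' @ 2: {1,9,10,11}  ✓accept
'd' @ 3: {1,9,10,11}  ✓accept
'd' @ 4: {1,9,10,11}  ✓accept
after full input: {1,9,10,11}  (accept=1 in)

Answer: ACCEPT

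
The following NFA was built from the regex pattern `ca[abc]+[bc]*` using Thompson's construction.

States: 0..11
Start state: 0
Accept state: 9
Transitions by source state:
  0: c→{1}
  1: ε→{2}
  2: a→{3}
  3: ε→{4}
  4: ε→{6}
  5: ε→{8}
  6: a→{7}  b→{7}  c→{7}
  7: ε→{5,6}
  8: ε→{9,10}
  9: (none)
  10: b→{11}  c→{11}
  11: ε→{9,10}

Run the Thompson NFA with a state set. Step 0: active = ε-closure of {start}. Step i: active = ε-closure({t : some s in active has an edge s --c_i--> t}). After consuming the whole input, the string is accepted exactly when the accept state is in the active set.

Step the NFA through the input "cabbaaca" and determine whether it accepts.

S₀ = ε-closure({0}) = {0}
'c' @ 1: {1,2}
'a' @ 2: {3,4,6}
'b' @ 3: {5,6,7,8,9,10}  [accepting]
'b' @ 4: {5,6,7,8,9,10,11}  [accepting]
'a' @ 5: {5,6,7,8,9,10}  [accepting]
'a' @ 6: {5,6,7,8,9,10}  [accepting]
'c' @ 7: {5,6,7,8,9,10,11}  [accepting]
'a' @ 8: {5,6,7,8,9,10}  [accepting]
final: {5,6,7,8,9,10}; accept 9 in set

Answer: ACCEPT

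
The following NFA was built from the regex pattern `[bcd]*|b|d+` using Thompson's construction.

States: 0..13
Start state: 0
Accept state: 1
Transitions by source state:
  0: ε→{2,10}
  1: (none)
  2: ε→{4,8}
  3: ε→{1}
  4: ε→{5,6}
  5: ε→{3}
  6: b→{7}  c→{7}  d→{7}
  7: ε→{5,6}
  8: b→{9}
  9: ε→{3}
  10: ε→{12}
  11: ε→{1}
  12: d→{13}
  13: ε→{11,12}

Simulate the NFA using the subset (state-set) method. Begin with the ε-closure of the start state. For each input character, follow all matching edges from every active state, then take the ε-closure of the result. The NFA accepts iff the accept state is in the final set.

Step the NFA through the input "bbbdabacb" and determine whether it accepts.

start: ε-closure({0}) = {0,1,2,3,4,5,6,8,10,12}
'b' @ 1: {1,3,5,6,7,9}  ✓accept
'b' @ 2: {1,3,5,6,7}  ✓accept
'b' @ 3: {1,3,5,6,7}  ✓accept
'd' @ 4: {1,3,5,6,7}  ✓accept
'a' @ 5: {}  — no active states
rest 'bacb' ignored (set empty)
end set {} — state 1 not in

Answer: REJECT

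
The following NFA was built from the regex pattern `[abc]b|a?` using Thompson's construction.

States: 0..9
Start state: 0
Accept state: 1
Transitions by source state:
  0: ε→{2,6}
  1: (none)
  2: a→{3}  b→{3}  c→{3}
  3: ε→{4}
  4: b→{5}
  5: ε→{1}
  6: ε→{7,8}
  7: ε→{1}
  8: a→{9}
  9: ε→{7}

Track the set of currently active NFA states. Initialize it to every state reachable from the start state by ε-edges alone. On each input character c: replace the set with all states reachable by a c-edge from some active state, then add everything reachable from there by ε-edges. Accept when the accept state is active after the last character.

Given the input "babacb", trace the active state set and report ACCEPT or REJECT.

start: ε-closure({0}) = {0,1,2,6,7,8}
'b' @ 1: {3,4}
'a' @ 2: {}  — dead — no transitions
rest 'bacb' ignored (set empty)
after full input: {}  (accept=1 not in)

Answer: REJECT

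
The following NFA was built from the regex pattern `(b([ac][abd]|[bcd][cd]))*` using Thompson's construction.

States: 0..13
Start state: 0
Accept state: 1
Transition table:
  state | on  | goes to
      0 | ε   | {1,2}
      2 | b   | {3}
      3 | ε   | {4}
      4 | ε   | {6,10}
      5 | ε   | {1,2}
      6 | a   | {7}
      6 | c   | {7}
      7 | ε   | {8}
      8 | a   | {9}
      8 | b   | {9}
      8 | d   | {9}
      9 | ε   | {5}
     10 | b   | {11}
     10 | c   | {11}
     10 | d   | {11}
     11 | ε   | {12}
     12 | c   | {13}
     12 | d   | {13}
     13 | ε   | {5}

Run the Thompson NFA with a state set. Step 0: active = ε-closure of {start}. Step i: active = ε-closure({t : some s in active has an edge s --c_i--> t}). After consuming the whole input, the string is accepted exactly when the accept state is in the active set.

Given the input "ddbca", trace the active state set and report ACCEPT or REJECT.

Answer: REJECT

Steps:
initial (ε-close {0}): {0,1,2}
'd' @ 1: {}  — no active states
rest 'dbca' ignored (set empty)
end set {} — state 1 not in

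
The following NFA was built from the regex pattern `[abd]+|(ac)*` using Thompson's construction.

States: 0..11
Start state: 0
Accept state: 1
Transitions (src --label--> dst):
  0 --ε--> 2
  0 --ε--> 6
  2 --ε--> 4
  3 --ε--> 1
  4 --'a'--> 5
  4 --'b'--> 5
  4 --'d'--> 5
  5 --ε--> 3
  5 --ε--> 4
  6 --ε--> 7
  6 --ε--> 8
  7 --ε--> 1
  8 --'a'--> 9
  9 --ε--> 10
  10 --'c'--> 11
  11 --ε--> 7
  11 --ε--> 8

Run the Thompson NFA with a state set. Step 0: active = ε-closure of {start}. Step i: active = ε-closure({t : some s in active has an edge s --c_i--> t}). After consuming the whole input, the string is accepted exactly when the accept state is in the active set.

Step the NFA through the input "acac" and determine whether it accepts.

Answer: ACCEPT

Trace:
start: ε-closure({0}) = {0,1,2,4,6,7,8}
'a' @ 1: {1,3,4,5,9,10}  (accept∈set)
'c' @ 2: {1,7,8,11}  (accept∈set)
'a' @ 3: {9,10}
'c' @ 4: {1,7,8,11}  (accept∈set)
after full input: {1,7,8,11}  (accept=1 in)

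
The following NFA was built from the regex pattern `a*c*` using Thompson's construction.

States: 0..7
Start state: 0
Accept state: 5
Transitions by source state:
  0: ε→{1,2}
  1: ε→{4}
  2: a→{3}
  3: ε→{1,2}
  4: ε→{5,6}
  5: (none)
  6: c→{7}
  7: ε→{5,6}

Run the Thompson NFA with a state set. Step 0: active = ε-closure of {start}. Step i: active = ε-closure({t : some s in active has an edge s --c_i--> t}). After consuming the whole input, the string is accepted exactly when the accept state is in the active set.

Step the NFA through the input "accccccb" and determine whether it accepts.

S₀ = ε-closure({0}) = {0,1,2,4,5,6}
'a' @ 1: {1,2,3,4,5,6}  (accept∈set)
'c' @ 2: {5,6,7}  (accept∈set)
'c' @ 3: {5,6,7}  (accept∈set)
'c' @ 4: {5,6,7}  (accept∈set)
'c' @ 5: {5,6,7}  (accept∈set)
'c' @ 6: {5,6,7}  (accept∈set)
'c' @ 7: {5,6,7}  (accept∈set)
'b' @ 8: {}  — dead — no transitions
final: {}; accept 5 not in set

Answer: REJECT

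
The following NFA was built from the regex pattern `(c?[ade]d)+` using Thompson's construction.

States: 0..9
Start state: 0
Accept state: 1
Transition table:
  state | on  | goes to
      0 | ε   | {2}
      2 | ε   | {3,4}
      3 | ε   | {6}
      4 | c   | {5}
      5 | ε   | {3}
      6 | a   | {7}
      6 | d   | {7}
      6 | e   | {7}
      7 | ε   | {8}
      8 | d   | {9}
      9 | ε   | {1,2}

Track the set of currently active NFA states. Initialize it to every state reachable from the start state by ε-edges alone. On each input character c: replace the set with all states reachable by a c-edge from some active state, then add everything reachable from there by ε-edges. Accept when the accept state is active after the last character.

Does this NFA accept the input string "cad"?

initial (ε-close {0}): {0,2,3,4,6}
'c' @ 1: {3,5,6}
'a' @ 2: {7,8}
'd' @ 3: {1,2,3,4,6,9}  [accepting]
end set {1,2,3,4,6,9} — state 1 in

Answer: ACCEPT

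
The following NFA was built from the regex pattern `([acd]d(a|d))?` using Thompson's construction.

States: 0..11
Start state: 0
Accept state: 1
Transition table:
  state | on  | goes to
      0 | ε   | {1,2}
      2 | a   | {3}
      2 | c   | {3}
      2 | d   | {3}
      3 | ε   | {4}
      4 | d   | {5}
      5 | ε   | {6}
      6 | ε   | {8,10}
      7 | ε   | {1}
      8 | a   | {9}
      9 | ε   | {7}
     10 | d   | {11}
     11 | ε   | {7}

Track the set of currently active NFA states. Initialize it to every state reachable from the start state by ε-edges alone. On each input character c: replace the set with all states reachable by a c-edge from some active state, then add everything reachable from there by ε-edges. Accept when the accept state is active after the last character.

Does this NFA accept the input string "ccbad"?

initial (ε-close {0}): {0,1,2}
'c' @ 1: {3,4}
'c' @ 2: {}  — no active states
rest 'bad' ignored (set empty)
final: {}; accept 1 not in set

Answer: REJECT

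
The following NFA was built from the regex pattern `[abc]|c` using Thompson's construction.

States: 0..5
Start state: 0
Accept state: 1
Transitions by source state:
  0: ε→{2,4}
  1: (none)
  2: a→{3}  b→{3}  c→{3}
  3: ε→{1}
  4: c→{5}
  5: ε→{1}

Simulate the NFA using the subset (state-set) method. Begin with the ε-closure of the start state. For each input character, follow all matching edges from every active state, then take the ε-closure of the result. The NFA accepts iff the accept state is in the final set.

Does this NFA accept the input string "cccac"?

start: ε-closure({0}) = {0,2,4}
'c' @ 1: {1,3,5}  [accepting]
'c' @ 2: {}  — state set empty
rest 'cac' ignored (set empty)
after full input: {}  (accept=1 not in)

Answer: REJECT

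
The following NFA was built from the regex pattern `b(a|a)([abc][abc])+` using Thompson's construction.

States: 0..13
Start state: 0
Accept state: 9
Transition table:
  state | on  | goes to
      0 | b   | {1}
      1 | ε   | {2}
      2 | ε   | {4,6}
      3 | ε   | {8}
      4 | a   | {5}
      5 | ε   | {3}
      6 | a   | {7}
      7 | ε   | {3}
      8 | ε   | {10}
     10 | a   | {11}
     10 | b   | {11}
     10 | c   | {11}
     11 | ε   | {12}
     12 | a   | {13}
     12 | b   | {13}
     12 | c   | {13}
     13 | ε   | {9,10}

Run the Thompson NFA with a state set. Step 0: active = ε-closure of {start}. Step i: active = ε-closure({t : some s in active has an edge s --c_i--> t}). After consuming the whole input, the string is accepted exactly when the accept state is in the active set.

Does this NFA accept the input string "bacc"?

S₀ = ε-closure({0}) = {0}
'b' @ 1: {1,2,4,6}
'a' @ 2: {3,5,7,8,10}
'c' @ 3: {11,12}
'c' @ 4: {9,10,13}  [accepting]
final: {9,10,13}; accept 9 in set

Answer: ACCEPT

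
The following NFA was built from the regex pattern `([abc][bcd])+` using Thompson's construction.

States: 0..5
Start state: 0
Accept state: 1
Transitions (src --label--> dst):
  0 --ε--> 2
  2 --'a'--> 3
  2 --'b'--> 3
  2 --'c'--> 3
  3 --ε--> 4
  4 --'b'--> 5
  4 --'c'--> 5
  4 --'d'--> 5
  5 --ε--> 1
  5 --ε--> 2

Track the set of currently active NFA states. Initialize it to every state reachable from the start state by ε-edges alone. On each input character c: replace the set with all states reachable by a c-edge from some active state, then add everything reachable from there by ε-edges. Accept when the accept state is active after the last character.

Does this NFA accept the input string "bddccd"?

Answer: REJECT

Steps:
initial (ε-close {0}): {0,2}
'b' @ 1: {3,4}
'd' @ 2: {1,2,5}  [accepting]
'd' @ 3: {}  — dead — no transitions
rest 'ccd' ignored (set empty)
end set {} — state 1 not in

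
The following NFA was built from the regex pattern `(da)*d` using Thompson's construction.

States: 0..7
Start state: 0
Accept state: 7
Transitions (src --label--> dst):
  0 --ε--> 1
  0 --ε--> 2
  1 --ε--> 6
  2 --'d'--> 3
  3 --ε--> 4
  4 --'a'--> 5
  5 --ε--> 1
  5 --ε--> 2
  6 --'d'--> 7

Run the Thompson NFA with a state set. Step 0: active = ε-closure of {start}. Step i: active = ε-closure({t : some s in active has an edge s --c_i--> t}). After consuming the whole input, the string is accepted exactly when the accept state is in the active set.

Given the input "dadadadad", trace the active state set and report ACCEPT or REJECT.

Answer: ACCEPT

Trace:
start: ε-closure({0}) = {0,1,2,6}
'd' @ 1: {3,4,7}  ✓accept
'a' @ 2: {1,2,5,6}
'd' @ 3: {3,4,7}  ✓accept
'a' @ 4: {1,2,5,6}
'd' @ 5: {3,4,7}  ✓accept
'a' @ 6: {1,2,5,6}
'd' @ 7: {3,4,7}  ✓accept
'a' @ 8: {1,2,5,6}
'd' @ 9: {3,4,7}  ✓accept
final: {3,4,7}; accept 7 in set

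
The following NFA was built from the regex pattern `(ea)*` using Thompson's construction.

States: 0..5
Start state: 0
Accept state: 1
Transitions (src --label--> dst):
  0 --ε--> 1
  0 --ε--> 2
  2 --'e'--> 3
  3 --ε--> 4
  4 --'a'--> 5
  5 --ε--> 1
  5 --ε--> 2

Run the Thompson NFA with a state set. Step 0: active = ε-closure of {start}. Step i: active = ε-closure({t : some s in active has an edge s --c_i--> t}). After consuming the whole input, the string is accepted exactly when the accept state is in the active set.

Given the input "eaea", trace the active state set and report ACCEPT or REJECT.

Answer: ACCEPT

Trace:
initial (ε-close {0}): {0,1,2}
'e' @ 1: {3,4}
'a' @ 2: {1,2,5}  (accept∈set)
'e' @ 3: {3,4}
'a' @ 4: {1,2,5}  (accept∈set)
end set {1,2,5} — state 1 in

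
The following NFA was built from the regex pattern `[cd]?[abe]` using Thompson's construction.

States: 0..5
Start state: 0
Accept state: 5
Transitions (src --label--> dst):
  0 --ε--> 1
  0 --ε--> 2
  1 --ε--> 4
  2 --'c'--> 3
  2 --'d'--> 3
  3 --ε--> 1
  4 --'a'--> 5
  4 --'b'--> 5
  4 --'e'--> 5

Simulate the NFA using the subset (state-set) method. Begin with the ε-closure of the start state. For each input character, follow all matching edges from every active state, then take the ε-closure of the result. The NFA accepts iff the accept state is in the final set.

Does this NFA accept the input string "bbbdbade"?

start: ε-closure({0}) = {0,1,2,4}
'b' @ 1: {5}  [accepting]
'b' @ 2: {}  — state set empty
rest 'bdbade' ignored (set empty)
end set {} — state 5 not in

Answer: REJECT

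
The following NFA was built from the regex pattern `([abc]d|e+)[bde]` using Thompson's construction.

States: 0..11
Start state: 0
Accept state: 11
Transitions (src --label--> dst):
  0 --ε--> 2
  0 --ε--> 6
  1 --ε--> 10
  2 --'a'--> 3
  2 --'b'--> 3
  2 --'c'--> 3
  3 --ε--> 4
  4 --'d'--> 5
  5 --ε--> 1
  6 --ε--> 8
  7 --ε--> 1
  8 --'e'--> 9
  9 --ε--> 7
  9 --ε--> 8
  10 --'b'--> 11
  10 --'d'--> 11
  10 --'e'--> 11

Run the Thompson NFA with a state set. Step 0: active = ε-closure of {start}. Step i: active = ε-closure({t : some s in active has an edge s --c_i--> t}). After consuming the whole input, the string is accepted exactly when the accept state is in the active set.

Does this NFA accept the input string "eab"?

start: ε-closure({0}) = {0,2,6,8}
'e' @ 1: {1,7,8,9,10}
'a' @ 2: {}  — no active states
rest 'b' ignored (set empty)
after full input: {}  (accept=11 not in)

Answer: REJECT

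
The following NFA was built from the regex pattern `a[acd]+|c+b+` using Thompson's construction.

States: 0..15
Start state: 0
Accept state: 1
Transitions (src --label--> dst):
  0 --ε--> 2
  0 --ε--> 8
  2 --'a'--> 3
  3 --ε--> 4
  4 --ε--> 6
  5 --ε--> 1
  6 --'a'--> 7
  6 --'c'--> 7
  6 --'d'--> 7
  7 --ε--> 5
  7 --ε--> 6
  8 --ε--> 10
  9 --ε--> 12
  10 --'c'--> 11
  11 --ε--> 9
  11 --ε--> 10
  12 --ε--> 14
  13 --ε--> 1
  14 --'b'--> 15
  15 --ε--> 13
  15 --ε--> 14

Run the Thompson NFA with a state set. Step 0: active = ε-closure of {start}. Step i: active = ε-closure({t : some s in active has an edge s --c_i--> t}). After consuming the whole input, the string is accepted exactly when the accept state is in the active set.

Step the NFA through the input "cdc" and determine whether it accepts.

Answer: REJECT

Derivation:
S₀ = ε-closure({0}) = {0,2,8,10}
'c' @ 1: {9,10,11,12,14}
'd' @ 2: {}  — no active states
rest 'c' ignored (set empty)
after full input: {}  (accept=1 not in)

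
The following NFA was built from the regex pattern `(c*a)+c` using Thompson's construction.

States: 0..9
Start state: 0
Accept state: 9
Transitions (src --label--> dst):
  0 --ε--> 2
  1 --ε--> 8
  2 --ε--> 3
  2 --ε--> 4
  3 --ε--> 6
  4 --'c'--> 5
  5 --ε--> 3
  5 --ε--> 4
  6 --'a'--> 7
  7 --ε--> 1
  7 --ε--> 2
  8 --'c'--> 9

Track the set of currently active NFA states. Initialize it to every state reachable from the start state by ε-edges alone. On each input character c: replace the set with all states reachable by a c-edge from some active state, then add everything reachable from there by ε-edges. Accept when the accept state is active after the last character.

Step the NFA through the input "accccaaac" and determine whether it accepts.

start: ε-closure({0}) = {0,2,3,4,6}
'a' @ 1: {1,2,3,4,6,7,8}
'c' @ 2: {3,4,5,6,9}  ✓accept
'c' @ 3: {3,4,5,6}
'c' @ 4: {3,4,5,6}
'c' @ 5: {3,4,5,6}
'a' @ 6: {1,2,3,4,6,7,8}
'a' @ 7: {1,2,3,4,6,7,8}
'a' @ 8: {1,2,3,4,6,7,8}
'c' @ 9: {3,4,5,6,9}  ✓accept
end set {3,4,5,6,9} — state 9 in

Answer: ACCEPT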